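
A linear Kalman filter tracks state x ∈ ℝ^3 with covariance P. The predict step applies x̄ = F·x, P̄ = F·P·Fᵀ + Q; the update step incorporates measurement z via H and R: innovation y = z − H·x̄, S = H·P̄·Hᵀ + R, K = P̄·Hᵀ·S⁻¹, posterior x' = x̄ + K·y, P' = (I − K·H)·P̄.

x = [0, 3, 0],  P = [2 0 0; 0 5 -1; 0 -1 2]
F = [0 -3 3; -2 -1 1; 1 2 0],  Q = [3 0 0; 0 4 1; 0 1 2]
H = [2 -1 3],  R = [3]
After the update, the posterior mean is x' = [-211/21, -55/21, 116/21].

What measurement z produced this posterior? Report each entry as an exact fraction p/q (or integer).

z = [-1]

x̄ = F·x = [-9, -3, 6]
P̄ = F·P·Fᵀ + Q = [84 27 -36; 27 21 -15; -36 -15 24]
S = H·P̄·Hᵀ + R = [126]
K = P̄·Hᵀ·S⁻¹ = [11/42; -2/21; 5/42]
x' − x̄ = [-22/21, 8/21, -10/21] = K·y
y = (KᵀK)⁻¹·Kᵀ·(x' − x̄) = [-4]
z = y + H·x̄ = [-4] + [3] = [-1]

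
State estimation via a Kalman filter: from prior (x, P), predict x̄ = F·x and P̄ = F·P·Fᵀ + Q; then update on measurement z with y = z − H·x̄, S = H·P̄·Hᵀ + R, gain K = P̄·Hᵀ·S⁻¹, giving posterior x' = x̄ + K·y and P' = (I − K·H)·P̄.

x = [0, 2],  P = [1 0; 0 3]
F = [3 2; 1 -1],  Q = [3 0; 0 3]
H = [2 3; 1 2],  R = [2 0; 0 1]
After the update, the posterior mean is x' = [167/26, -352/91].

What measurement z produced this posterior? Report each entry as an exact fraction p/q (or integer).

z = [2, -2]

x̄ = F·x = [4, -2]
P̄ = F·P·Fᵀ + Q = [24 -3; -3 7]
S = H·P̄·Hᵀ + R = [125 69; 69 41]
K = P̄·Hᵀ·S⁻¹ = [51/52 -63/52; -36/91 85/91]
x' − x̄ = [63/26, -170/91] = K·y
y = (KᵀK)⁻¹·Kᵀ·(x' − x̄) = [0, -2]
z = y + H·x̄ = [0, -2] + [2, 0] = [2, -2]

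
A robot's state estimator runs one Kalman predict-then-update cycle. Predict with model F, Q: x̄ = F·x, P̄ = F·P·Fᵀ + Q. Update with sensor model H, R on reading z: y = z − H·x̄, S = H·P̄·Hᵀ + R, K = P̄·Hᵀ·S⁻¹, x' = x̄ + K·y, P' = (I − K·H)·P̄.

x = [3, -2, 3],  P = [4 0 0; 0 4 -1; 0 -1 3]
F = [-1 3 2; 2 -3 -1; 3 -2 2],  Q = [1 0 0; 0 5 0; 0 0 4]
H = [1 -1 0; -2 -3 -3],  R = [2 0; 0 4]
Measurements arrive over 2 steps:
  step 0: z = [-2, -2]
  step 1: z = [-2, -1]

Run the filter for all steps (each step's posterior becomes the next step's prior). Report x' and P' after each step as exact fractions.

step 0: x̄ = F·x = [-3, 9, 19]
step 0: P̄ = F·P·Fᵀ + Q = [41 -41 -26; -41 54 46; -26 46 76]
step 0: y = z − H·x̄ = [10, 76]
step 0: S = H·P̄·Hᵀ + R = [179 337; 337 1362]
step 0: K = P̄·Hᵀ·S⁻¹ = [71581/130229 -6333/130229; -5084/11839 -637/11839; 7754/130229 -31942/130229]
step 0: x' = x̄ + K·y = [-156185/130229, 7299/11839, 124299/130229]
step 0: P' = (I − K·H)·P̄ = [223374/130229 7292/11839 -220684/130229; 7292/11839 17460/11839 -21472/11839; -220684/130229 -21472/11839 425904/130229]
step 1: x̄ = F·x = [645650/130229, -677536/130229, -380535/130229]
step 1: P̄ = F·P·Fᵀ + Q = [1352919/130229 -1282880/130229 -591654/130229; -1282880/130229 2202125/130229 1322124/130229; -591654/130229 1322124/130229 3281922/130229]
step 1: y = z − H·x̄ = [-1583644/130229, -2013142/130229]
step 1: S = H·P̄·Hᵀ + R = [6381262/130229 10924751/130229; 10924751/130229 56592839/130229]
step 1: K = P̄·Hᵀ·S⁻¹ = [900655793/1856602973 -78142589/1856602973; -842761502/1856602973 -99992091/1856602973; 227757972/1856602973 -458272158/1856602973]
step 1: x' = x̄ + K·y = [-539743876/1856602973, 2134832658/1856602973, -1110528603/1856602973]
step 1: P' = (I − K·H)·P̄ = [2809569544/1856602973 1008257958/1856602973 -2777114202/1856602973; 1008257958/1856602973 2693780962/1856602973 -3232630146/1856602973; -2777114202/1856602973 -3232630146/1856602973 5695069158/1856602973]

step 0: x' = [-156185/130229, 7299/11839, 124299/130229], P' = [223374/130229 7292/11839 -220684/130229; 7292/11839 17460/11839 -21472/11839; -220684/130229 -21472/11839 425904/130229]
step 1: x' = [-539743876/1856602973, 2134832658/1856602973, -1110528603/1856602973], P' = [2809569544/1856602973 1008257958/1856602973 -2777114202/1856602973; 1008257958/1856602973 2693780962/1856602973 -3232630146/1856602973; -2777114202/1856602973 -3232630146/1856602973 5695069158/1856602973]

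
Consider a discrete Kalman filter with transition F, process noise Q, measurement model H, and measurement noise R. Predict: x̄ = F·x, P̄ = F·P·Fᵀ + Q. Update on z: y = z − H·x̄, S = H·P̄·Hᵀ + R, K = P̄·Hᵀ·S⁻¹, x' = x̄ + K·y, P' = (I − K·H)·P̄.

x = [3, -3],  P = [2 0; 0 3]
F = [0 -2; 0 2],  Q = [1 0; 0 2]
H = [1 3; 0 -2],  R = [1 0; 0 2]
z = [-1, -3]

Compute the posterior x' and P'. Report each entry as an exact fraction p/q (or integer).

x̄ = F·x = [6, -6]
P̄ = F·P·Fᵀ + Q = [13 -12; -12 14]
y = z − H·x̄ = [11, -15]
S = H·P̄·Hᵀ + R = [68 -60; -60 58]
K = P̄·Hᵀ·S⁻¹ = [53/172 63/86; 15/86 -13/43]
x' = x̄ + K·y = [-275/172, 39/86]
P' = (I − K·H)·P̄ = [431/172 -63/86; -63/86 13/43]

x' = [-275/172, 39/86]
P' = [431/172 -63/86; -63/86 13/43]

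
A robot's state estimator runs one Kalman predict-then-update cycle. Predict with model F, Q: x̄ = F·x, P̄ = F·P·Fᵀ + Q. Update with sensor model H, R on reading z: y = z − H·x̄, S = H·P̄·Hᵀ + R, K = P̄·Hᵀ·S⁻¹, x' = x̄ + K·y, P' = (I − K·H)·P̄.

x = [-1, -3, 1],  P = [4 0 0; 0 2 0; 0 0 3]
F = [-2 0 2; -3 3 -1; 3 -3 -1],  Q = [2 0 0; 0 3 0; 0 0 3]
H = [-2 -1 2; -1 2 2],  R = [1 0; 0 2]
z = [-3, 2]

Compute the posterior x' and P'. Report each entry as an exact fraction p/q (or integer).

x' = [74573/25202, 7427/12601, 22340/12601]
P' = [109419/25202 -19692/12601 44241/12601; -19692/12601 11184/12601 -15981/12601; 44241/12601 -15981/12601 37833/12601]

x̄ = F·x = [4, -7, 5]
P̄ = F·P·Fᵀ + Q = [30 18 -30; 18 60 -51; -30 -51 60]
y = z − H·x̄ = [-12, 10]
S = H·P̄·Hᵀ + R = [937 204; 204 152]
K = P̄·Hᵀ·S⁻¹ = [-1245/12601 -11223/50404; -3762/12601 5049/12601; 3165/12601 -537/25202]
x' = x̄ + K·y = [74573/25202, 7427/12601, 22340/12601]
P' = (I − K·H)·P̄ = [109419/25202 -19692/12601 44241/12601; -19692/12601 11184/12601 -15981/12601; 44241/12601 -15981/12601 37833/12601]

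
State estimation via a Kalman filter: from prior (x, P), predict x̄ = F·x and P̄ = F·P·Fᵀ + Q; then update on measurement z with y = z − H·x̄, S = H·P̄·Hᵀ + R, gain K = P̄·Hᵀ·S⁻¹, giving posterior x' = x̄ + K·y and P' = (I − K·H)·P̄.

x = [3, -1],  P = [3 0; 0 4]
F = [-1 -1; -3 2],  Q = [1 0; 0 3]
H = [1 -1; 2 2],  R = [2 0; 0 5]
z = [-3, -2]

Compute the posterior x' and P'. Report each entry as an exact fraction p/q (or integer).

x' = [-6368/3295, 2593/3295]
P' = [4851/6590 -1091/6590; -1091/6590 5231/6590]

x̄ = F·x = [-2, -11]
P̄ = F·P·Fᵀ + Q = [8 1; 1 46]
y = z − H·x̄ = [-12, 24]
S = H·P̄·Hᵀ + R = [54 -76; -76 229]
K = P̄·Hᵀ·S⁻¹ = [2971/6590 752/3295; -3161/6590 828/3295]
x' = x̄ + K·y = [-6368/3295, 2593/3295]
P' = (I − K·H)·P̄ = [4851/6590 -1091/6590; -1091/6590 5231/6590]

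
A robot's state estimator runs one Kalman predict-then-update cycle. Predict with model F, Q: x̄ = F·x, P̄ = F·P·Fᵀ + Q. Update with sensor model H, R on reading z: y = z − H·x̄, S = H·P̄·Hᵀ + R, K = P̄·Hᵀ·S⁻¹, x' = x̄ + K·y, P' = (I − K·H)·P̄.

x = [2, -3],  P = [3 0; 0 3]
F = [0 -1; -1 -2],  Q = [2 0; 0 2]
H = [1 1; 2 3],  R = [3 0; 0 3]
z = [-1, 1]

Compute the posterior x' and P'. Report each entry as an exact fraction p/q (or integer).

x̄ = F·x = [3, 4]
P̄ = F·P·Fᵀ + Q = [5 6; 6 17]
y = z − H·x̄ = [-8, -17]
S = H·P̄·Hᵀ + R = [37 91; 91 248]
K = P̄·Hᵀ·S⁻¹ = [36/179 7/179; -29/895 238/895]
x' = x̄ + K·y = [130/179, -234/895]
P' = (I − K·H)·P̄ = [303/179 -195/179; -195/179 888/895]

x' = [130/179, -234/895]
P' = [303/179 -195/179; -195/179 888/895]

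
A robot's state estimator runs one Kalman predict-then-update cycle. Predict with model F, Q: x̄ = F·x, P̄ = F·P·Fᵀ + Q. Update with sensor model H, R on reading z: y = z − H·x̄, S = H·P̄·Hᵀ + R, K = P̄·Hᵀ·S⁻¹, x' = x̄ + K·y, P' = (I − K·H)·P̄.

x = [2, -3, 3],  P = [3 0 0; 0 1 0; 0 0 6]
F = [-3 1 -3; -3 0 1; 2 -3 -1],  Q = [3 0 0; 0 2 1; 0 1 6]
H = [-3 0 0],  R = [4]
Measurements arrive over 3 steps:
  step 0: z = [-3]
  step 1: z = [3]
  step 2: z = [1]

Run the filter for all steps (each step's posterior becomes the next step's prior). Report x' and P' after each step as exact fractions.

step 0: x' = [693/769, -768/769, 7177/769], P' = [340/769 36/769 -12/769; 36/769 26186/769 -17444/769; -12/769 -17444/769 25296/769]
step 1: x' = [-3368553/3274117, -3287234/3274117, -54587761/3274117], P' = [1453796/3274117 -361808/3274117 -575320/3274117; -361808/3274117 31831094/3274117 -41437463/3274117; -575320/3274117 -41437463/3274117 447181828/3274117]
step 2: x' = [-1116101359/3535583801, 119194541735/38891421811, 259135168645/38891421811], P' = [1570841428/3535583801 -499005556/3535583801 328573016/3535583801; -499005556/3535583801 409671091161/38891421811 -564354465008/38891421811; 328573016/3535583801 -564354465008/38891421811 3898534329742/38891421811]

step 0: x̄ = F·x = [-18, -3, 10]
step 0: P̄ = F·P·Fᵀ + Q = [85 9 -3; 9 35 -23; -3 -23 33]
step 0: y = z − H·x̄ = [-57]
step 0: S = H·P̄·Hᵀ + R = [769]
step 0: K = P̄·Hᵀ·S⁻¹ = [-255/769; -27/769; 9/769]
step 0: x' = x̄ + K·y = [693/769, -768/769, 7177/769]
step 0: P' = (I − K·H)·P̄ = [340/769 36/769 -12/769; 36/769 26186/769 -17444/769; -12/769 -17444/769 25296/769]
step 1: x̄ = F·x = [-24378/769, 5098/769, -3487/769]
step 1: P̄ = F·P·Fᵀ + Q = [363449/769 -90452/769 -143830/769; -90452/769 29966/769 26029/769; -143830/769 26029/769 161896/769]
step 1: y = z − H·x̄ = [-70827/769]
step 1: S = H·P̄·Hᵀ + R = [3274117/769]
step 1: K = P̄·Hᵀ·S⁻¹ = [-1090347/3274117; 271356/3274117; 431490/3274117]
step 1: x' = x̄ + K·y = [-3368553/3274117, -3287234/3274117, -54587761/3274117]
step 1: P' = (I − K·H)·P̄ = [1453796/3274117 -361808/3274117 -575320/3274117; -361808/3274117 31831094/3274117 -41437463/3274117; -575320/3274117 -41437463/3274117 447181828/3274117]
step 2: x̄ = F·x = [15507428/297647, -6354586/467731, 57712357/3274117]
step 2: P̄ = F·P·Fᵀ + Q = [392710357/297647 -17821627/42521 82143254/297647; -17821627/42521 67180878/467731 -47778710/467731; 82143254/297647 -47778710/467731 517139758/3274117]
step 2: y = z − H·x̄ = [46819931/297647]
step 2: S = H·P̄·Hᵀ + R = [3535583801/297647]
step 2: K = P̄·Hᵀ·S⁻¹ = [-1178131071/3535583801; 374254167/3535583801; -246429762/3535583801]
step 2: x' = x̄ + K·y = [-1116101359/3535583801, 119194541735/38891421811, 259135168645/38891421811]
step 2: P' = (I − K·H)·P̄ = [1570841428/3535583801 -499005556/3535583801 328573016/3535583801; -499005556/3535583801 409671091161/38891421811 -564354465008/38891421811; 328573016/3535583801 -564354465008/38891421811 3898534329742/38891421811]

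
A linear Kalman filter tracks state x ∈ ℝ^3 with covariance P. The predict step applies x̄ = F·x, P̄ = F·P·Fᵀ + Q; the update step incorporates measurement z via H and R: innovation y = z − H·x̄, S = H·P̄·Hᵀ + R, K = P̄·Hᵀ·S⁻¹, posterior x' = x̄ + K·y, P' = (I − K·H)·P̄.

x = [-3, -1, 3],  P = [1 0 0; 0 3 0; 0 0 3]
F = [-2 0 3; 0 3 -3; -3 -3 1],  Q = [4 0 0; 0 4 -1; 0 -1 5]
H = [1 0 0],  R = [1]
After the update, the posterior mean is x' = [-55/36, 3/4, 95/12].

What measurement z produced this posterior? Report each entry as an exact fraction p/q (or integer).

x̄ = F·x = [15, -12, 15]
P̄ = F·P·Fᵀ + Q = [35 -27 15; -27 58 -37; 15 -37 44]
S = H·P̄·Hᵀ + R = [36]
K = P̄·Hᵀ·S⁻¹ = [35/36; -3/4; 5/12]
x' − x̄ = [-595/36, 51/4, -85/12] = K·y
y = (KᵀK)⁻¹·Kᵀ·(x' − x̄) = [-17]
z = y + H·x̄ = [-17] + [15] = [-2]

z = [-2]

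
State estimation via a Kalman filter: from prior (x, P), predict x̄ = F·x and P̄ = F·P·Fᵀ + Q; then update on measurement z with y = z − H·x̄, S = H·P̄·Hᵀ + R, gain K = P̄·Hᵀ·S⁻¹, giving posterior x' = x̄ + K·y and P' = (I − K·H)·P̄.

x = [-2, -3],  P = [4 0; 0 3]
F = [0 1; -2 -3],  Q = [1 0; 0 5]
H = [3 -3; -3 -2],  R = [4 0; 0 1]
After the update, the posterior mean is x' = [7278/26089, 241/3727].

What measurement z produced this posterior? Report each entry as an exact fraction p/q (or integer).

x̄ = F·x = [-3, 13]
P̄ = F·P·Fᵀ + Q = [4 -9; -9 48]
S = H·P̄·Hᵀ + R = [634 225; 225 121]
K = P̄·Hᵀ·S⁻¹ = [3369/26089 -4971/26089; -738/3727 -753/3727]
x' − x̄ = [85545/26089, -48210/3727] = K·y
y = (KᵀK)⁻¹·Kᵀ·(x' − x̄) = [49, 16]
z = y + H·x̄ = [49, 16] + [-48, -17] = [1, -1]

z = [1, -1]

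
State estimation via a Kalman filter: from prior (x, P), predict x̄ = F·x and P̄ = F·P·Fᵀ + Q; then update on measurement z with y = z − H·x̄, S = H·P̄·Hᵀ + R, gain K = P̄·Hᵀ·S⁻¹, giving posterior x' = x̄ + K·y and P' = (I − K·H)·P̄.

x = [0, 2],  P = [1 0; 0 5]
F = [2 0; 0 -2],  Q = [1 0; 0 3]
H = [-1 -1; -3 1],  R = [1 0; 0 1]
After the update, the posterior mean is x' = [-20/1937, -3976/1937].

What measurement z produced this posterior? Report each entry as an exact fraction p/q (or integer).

x̄ = F·x = [0, -4]
P̄ = F·P·Fᵀ + Q = [5 0; 0 23]
S = H·P̄·Hᵀ + R = [29 -8; -8 69]
K = P̄·Hᵀ·S⁻¹ = [-465/1937 -475/1937; -1403/1937 483/1937]
x' − x̄ = [-20/1937, 3772/1937] = K·y
y = (KᵀK)⁻¹·Kᵀ·(x' − x̄) = [-2, 2]
z = y + H·x̄ = [-2, 2] + [4, -4] = [2, -2]

z = [2, -2]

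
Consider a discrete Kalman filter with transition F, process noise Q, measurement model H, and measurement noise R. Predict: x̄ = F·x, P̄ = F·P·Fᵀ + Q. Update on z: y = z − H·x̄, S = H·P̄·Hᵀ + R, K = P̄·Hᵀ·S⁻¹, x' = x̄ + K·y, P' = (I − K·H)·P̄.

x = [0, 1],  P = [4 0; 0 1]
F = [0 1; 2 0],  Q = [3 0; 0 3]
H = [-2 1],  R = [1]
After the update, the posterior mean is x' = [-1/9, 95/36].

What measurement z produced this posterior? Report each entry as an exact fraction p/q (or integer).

z = [3]

x̄ = F·x = [1, 0]
P̄ = F·P·Fᵀ + Q = [4 0; 0 19]
S = H·P̄·Hᵀ + R = [36]
K = P̄·Hᵀ·S⁻¹ = [-2/9; 19/36]
x' − x̄ = [-10/9, 95/36] = K·y
y = (KᵀK)⁻¹·Kᵀ·(x' − x̄) = [5]
z = y + H·x̄ = [5] + [-2] = [3]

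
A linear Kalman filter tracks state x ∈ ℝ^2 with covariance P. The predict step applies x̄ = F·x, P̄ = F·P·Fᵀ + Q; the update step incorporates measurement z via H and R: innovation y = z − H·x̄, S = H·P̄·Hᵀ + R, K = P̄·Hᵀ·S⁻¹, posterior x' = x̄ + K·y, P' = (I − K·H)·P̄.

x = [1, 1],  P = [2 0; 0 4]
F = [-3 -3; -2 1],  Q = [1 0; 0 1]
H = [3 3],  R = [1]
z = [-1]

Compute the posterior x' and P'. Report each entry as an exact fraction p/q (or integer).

x̄ = F·x = [-6, -1]
P̄ = F·P·Fᵀ + Q = [55 0; 0 13]
y = z − H·x̄ = [20]
S = H·P̄·Hᵀ + R = [613]
K = P̄·Hᵀ·S⁻¹ = [165/613; 39/613]
x' = x̄ + K·y = [-378/613, 167/613]
P' = (I − K·H)·P̄ = [6490/613 -6435/613; -6435/613 6448/613]

x' = [-378/613, 167/613]
P' = [6490/613 -6435/613; -6435/613 6448/613]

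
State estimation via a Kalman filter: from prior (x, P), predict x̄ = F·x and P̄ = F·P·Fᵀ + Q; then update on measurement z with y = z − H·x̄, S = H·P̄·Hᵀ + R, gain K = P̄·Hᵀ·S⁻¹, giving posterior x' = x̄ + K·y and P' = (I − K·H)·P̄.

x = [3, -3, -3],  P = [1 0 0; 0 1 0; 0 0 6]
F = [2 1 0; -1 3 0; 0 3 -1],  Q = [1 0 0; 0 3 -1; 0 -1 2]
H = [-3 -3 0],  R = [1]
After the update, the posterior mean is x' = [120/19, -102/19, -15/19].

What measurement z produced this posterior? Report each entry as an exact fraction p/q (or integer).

x̄ = F·x = [3, -12, -6]
P̄ = F·P·Fᵀ + Q = [6 1 3; 1 13 8; 3 8 17]
S = H·P̄·Hᵀ + R = [190]
K = P̄·Hᵀ·S⁻¹ = [-21/190; -21/95; -33/190]
x' − x̄ = [63/19, 126/19, 99/19] = K·y
y = (KᵀK)⁻¹·Kᵀ·(x' − x̄) = [-30]
z = y + H·x̄ = [-30] + [27] = [-3]

z = [-3]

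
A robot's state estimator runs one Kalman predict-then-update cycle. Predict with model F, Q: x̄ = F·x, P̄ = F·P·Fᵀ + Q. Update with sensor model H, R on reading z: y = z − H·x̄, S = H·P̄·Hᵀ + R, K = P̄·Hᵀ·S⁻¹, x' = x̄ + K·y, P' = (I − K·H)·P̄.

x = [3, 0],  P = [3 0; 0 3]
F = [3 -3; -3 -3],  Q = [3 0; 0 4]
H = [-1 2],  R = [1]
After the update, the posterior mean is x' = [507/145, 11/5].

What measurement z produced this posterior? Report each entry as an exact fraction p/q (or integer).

x̄ = F·x = [9, -9]
P̄ = F·P·Fᵀ + Q = [57 0; 0 58]
S = H·P̄·Hᵀ + R = [290]
K = P̄·Hᵀ·S⁻¹ = [-57/290; 2/5]
x' − x̄ = [-798/145, 56/5] = K·y
y = (KᵀK)⁻¹·Kᵀ·(x' − x̄) = [28]
z = y + H·x̄ = [28] + [-27] = [1]

z = [1]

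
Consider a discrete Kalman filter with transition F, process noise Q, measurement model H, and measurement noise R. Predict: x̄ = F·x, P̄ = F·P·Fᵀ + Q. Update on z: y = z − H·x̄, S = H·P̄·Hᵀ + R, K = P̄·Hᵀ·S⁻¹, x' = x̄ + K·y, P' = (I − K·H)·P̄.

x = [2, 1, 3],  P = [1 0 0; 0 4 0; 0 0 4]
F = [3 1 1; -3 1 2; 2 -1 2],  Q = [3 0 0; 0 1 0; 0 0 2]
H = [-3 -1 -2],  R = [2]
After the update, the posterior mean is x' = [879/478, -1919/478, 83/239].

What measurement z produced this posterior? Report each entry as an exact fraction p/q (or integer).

x̄ = F·x = [10, 1, 9]
P̄ = F·P·Fᵀ + Q = [20 3 10; 3 30 6; 10 6 26]
S = H·P̄·Hᵀ + R = [478]
K = P̄·Hᵀ·S⁻¹ = [-83/478; -51/478; -44/239]
x' − x̄ = [-3901/478, -2397/478, -2068/239] = K·y
y = (KᵀK)⁻¹·Kᵀ·(x' − x̄) = [47]
z = y + H·x̄ = [47] + [-49] = [-2]

z = [-2]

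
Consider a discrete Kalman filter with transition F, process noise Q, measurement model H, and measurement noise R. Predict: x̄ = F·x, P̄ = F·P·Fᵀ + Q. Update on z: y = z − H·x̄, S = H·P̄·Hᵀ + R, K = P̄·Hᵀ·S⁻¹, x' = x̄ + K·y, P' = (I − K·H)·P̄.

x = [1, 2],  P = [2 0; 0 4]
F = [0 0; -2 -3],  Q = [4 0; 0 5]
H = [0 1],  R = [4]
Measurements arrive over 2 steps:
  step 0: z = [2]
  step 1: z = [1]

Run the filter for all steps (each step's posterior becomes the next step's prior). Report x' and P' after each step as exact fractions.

step 0: x̄ = F·x = [0, -8]
step 0: P̄ = F·P·Fᵀ + Q = [4 0; 0 49]
step 0: y = z − H·x̄ = [10]
step 0: S = H·P̄·Hᵀ + R = [53]
step 0: K = P̄·Hᵀ·S⁻¹ = [0; 49/53]
step 0: x' = x̄ + K·y = [0, 66/53]
step 0: P' = (I − K·H)·P̄ = [4 0; 0 196/53]
step 1: x̄ = F·x = [0, -198/53]
step 1: P̄ = F·P·Fᵀ + Q = [4 0; 0 2877/53]
step 1: y = z − H·x̄ = [251/53]
step 1: S = H·P̄·Hᵀ + R = [3089/53]
step 1: K = P̄·Hᵀ·S⁻¹ = [0; 2877/3089]
step 1: x' = x̄ + K·y = [0, 2085/3089]
step 1: P' = (I − K·H)·P̄ = [4 0; 0 11508/3089]

step 0: x' = [0, 66/53], P' = [4 0; 0 196/53]
step 1: x' = [0, 2085/3089], P' = [4 0; 0 11508/3089]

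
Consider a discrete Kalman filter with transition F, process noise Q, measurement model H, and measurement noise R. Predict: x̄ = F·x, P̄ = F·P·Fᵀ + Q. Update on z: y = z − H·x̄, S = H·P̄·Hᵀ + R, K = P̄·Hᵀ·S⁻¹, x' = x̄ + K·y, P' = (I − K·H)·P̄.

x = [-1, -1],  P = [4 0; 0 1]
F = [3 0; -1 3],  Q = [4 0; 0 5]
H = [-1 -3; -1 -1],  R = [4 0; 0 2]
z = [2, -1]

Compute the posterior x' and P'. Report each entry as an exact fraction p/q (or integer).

x' = [1319/677, -883/677]
P' = [3248/677 -1464/677; -1464/677 900/677]

x̄ = F·x = [-3, -2]
P̄ = F·P·Fᵀ + Q = [40 -12; -12 18]
y = z − H·x̄ = [-7, -6]
S = H·P̄·Hᵀ + R = [134 46; 46 36]
K = P̄·Hᵀ·S⁻¹ = [286/677 -892/677; -309/677 282/677]
x' = x̄ + K·y = [1319/677, -883/677]
P' = (I − K·H)·P̄ = [3248/677 -1464/677; -1464/677 900/677]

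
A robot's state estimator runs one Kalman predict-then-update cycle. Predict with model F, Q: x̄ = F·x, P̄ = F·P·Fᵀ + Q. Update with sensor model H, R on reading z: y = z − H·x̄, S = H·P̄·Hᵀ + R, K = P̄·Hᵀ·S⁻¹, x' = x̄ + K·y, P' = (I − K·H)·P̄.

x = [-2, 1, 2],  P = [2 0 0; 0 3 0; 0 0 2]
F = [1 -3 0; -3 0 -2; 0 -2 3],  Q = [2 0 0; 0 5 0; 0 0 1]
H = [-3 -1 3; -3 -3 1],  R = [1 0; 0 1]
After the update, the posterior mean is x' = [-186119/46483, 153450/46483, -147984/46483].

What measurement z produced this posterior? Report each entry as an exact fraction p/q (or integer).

x̄ = F·x = [-5, 2, 4]
P̄ = F·P·Fᵀ + Q = [31 -6 18; -6 31 -12; 18 -12 31]
S = H·P̄·Hᵀ + R = [302 297; 297 446]
K = P̄·Hᵀ·S⁻¹ = [2211/46483 -7413/46483; 3985/46483 -11721/46483; 18885/46483 -11221/46483]
x' − x̄ = [46296/46483, 60484/46483, -333916/46483] = K·y
y = (KᵀK)⁻¹·Kᵀ·(x' − x̄) = [-26, -14]
z = y + H·x̄ = [-26, -14] + [25, 13] = [-1, -1]

z = [-1, -1]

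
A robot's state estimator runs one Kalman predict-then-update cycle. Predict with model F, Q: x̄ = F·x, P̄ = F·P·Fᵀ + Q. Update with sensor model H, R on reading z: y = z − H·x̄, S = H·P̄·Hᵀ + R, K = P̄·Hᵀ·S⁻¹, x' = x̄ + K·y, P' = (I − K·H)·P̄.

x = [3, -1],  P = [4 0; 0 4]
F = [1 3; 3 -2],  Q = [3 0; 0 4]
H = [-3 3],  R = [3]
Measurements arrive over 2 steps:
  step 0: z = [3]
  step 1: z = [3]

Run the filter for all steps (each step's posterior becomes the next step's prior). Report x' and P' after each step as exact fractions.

step 0: x̄ = F·x = [0, 11]
step 0: P̄ = F·P·Fᵀ + Q = [43 -12; -12 56]
step 0: y = z − H·x̄ = [-30]
step 0: S = H·P̄·Hᵀ + R = [1110]
step 0: K = P̄·Hᵀ·S⁻¹ = [-11/74; 34/185]
step 0: x' = x̄ + K·y = [165/37, 203/37]
step 0: P' = (I − K·H)·P̄ = [1367/74 678/37; 678/37 3424/185]
step 1: x̄ = F·x = [774/37, 89/37]
step 1: P̄ = F·P·Fᵀ + Q = [110257/370 26877/370; 26877/370 9027/370]
step 1: y = z − H·x̄ = [2166/37]
step 1: S = H·P̄·Hᵀ + R = [59088/37]
step 1: K = P̄·Hᵀ·S⁻¹ = [-4169/9848; -1785/19696]
step 1: x' = x̄ + K·y = [-19023/4924, -28559/9848]
step 1: P' = (I − K·H)·P̄ = [290387/24620 559929/49240; 559929/49240 1110933/98480]

step 0: x' = [165/37, 203/37], P' = [1367/74 678/37; 678/37 3424/185]
step 1: x' = [-19023/4924, -28559/9848], P' = [290387/24620 559929/49240; 559929/49240 1110933/98480]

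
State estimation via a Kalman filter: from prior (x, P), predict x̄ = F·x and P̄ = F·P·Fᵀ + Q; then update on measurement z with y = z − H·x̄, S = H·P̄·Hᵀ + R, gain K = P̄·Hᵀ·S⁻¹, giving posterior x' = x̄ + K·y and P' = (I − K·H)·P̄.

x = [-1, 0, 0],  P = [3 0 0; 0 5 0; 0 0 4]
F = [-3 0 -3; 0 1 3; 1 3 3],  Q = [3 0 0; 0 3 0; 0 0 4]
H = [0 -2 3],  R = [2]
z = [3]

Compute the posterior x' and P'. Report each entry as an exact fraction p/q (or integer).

x' = [348/179, 195/179, 307/179]
P' = [19659/358 -8793/358 -2952/179; -8793/358 11527/358 3864/179; -2952/179 3864/179 2630/179]

x̄ = F·x = [3, 0, -1]
P̄ = F·P·Fᵀ + Q = [66 -36 -45; -36 44 51; -45 51 88]
y = z − H·x̄ = [6]
S = H·P̄·Hᵀ + R = [358]
K = P̄·Hᵀ·S⁻¹ = [-63/358; 65/358; 81/179]
x' = x̄ + K·y = [348/179, 195/179, 307/179]
P' = (I − K·H)·P̄ = [19659/358 -8793/358 -2952/179; -8793/358 11527/358 3864/179; -2952/179 3864/179 2630/179]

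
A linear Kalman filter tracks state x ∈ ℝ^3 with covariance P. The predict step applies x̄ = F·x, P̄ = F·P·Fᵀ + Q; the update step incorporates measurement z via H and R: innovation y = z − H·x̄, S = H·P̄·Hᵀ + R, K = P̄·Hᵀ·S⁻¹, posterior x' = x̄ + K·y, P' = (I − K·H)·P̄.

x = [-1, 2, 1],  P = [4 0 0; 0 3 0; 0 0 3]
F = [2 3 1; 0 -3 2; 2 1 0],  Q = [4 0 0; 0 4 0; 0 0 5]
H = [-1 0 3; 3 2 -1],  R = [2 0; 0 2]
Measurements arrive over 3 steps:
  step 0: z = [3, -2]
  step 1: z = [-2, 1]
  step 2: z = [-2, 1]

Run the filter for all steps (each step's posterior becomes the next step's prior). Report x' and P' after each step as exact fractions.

step 0: x' = [12633/3302, -9228/1651, 7353/3302], P' = [182062/8255 -239924/8255 61641/8255; -239924/8255 320683/8255 -80342/8255; 61641/8255 -80342/8255 22668/8255]
step 1: x' = [-171701637/240357742, 139859640/120178871, -215654149/240357742], P' = [1737041258/120178871 -2335648912/120178871 550695293/120178871; -2335648912/120178871 3206661562/120178871 -727238523/120178871; 550695293/120178871 -727238523/120178871 200481245/120178871]
step 2: x' = [479776116818/566370224837, -2272550852851/2265480899348, -410203462397/1132740449674], P' = [8456495830876/566370224837 -11367517002843/566370224837 2682688131599/566370224837; -11367517002843/566370224837 31183425004619/1132740449674 -3543974115817/566370224837; 2682688131599/566370224837 -3543974115817/566370224837 973005972269/566370224837]

step 0: x̄ = F·x = [5, -4, 0]
step 0: P̄ = F·P·Fᵀ + Q = [50 -21 25; -21 43 -9; 25 -9 24]
step 0: y = z − H·x̄ = [8, -9]
step 0: S = H·P̄·Hᵀ + R = [118 16; 16 282]
step 0: K = P̄·Hᵀ·S⁻¹ = [2861/16510 4697/16510; -551/8255 968/8255; 6363/16510 1571/16510]
step 0: x' = x̄ + K·y = [12633/3302, -9228/1651, 7353/3302]
step 0: P' = (I − K·H)·P̄ = [182062/8255 -239924/8255 61641/8255; -239924/8255 320683/8255 -80342/8255; 61641/8255 -80342/8255 22668/8255]
step 1: x̄ = F·x = [-22749/3302, 35037/1651, 3405/1651]
step 1: P̄ = F·P·Fᵀ + Q = [555507/8255 -1395729/8255 -37231/1651; -1395729/8255 3973943/8255 112675/1651; -37231/1651 112675/1651 26102/1651]
step 1: y = z − H·x̄ = [-49783/3302, -4753/254]
step 1: S = H·P̄·Hᵀ + R = [2863537/8255 173239/635; 173239/635 242849/635]
step 1: K = P̄·Hᵀ·S⁻¹ = [-84955379/240357742 -10869343/240357742; 153933343/240357742 133614911/240357742; 25374221/120178871 -1436206/120178871]
step 1: x' = x̄ + K·y = [-171701637/240357742, 139859640/120178871, -215654149/240357742]
step 1: P' = (I − K·H)·P̄ = [1737041258/120178871 -2335648912/120178871 550695293/120178871; -2335648912/120178871 3206661562/120178871 -727238523/120178871; 550695293/120178871 -727238523/120178871 200481245/120178871]
step 2: x̄ = F·x = [280100417/240357742, -635233069/120178871, -31841997/120178871]
step 2: P̄ = F·P·Fᵀ + Q = [6300878909/120178871 -14424032493/120178871 -1742889515/120178871; -14424032493/120178871 38869456798/120178871 5142212912/120178871; -1742889515/120178871 5142212912/120178871 1413125301/120178871]
step 2: y = z − H·x̄ = [-9563085/240357742, 1877304773/240357742]
step 2: S = H·P̄·Hᵀ + R = [29716701450/120178871 19130434678/120178871; 19130434678/120178871 30639315942/120178871]
step 2: K = P̄·Hᵀ·S⁻¹ = [-408431436079/1132740449674 -48234644657/1132740449674; 367797327696/566370224837 624848111907/1132740449674; 118164892604/566370224837 -6444904553/566370224837]
step 2: x' = x̄ + K·y = [479776116818/566370224837, -2272550852851/2265480899348, -410203462397/1132740449674]
step 2: P' = (I − K·H)·P̄ = [8456495830876/566370224837 -11367517002843/566370224837 2682688131599/566370224837; -11367517002843/566370224837 31183425004619/1132740449674 -3543974115817/566370224837; 2682688131599/566370224837 -3543974115817/566370224837 973005972269/566370224837]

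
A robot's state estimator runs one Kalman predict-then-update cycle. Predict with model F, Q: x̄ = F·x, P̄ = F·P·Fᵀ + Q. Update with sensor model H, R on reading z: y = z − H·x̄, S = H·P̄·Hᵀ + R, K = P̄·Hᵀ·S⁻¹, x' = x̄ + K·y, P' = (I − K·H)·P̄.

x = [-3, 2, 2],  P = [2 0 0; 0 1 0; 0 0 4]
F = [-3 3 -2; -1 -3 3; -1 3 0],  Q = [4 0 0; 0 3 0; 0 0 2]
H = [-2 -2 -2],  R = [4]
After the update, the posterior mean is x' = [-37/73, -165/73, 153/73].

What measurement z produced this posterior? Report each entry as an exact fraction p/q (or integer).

z = [2]

x̄ = F·x = [11, 3, 9]
P̄ = F·P·Fᵀ + Q = [47 -27 15; -27 50 -7; 15 -7 13]
S = H·P̄·Hᵀ + R = [292]
K = P̄·Hᵀ·S⁻¹ = [-35/146; -8/73; -21/146]
x' − x̄ = [-840/73, -384/73, -504/73] = K·y
y = (KᵀK)⁻¹·Kᵀ·(x' − x̄) = [48]
z = y + H·x̄ = [48] + [-46] = [2]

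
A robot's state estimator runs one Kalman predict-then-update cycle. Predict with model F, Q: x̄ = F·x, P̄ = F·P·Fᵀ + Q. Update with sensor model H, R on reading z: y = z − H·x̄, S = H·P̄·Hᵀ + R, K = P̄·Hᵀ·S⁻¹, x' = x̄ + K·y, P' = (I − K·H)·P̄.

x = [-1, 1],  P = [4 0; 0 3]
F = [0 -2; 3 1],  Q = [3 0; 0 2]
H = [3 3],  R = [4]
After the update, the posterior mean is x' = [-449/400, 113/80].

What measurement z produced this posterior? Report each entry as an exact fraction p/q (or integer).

x̄ = F·x = [-2, -2]
P̄ = F·P·Fᵀ + Q = [15 -6; -6 41]
S = H·P̄·Hᵀ + R = [400]
K = P̄·Hᵀ·S⁻¹ = [27/400; 21/80]
x' − x̄ = [351/400, 273/80] = K·y
y = (KᵀK)⁻¹·Kᵀ·(x' − x̄) = [13]
z = y + H·x̄ = [13] + [-12] = [1]

z = [1]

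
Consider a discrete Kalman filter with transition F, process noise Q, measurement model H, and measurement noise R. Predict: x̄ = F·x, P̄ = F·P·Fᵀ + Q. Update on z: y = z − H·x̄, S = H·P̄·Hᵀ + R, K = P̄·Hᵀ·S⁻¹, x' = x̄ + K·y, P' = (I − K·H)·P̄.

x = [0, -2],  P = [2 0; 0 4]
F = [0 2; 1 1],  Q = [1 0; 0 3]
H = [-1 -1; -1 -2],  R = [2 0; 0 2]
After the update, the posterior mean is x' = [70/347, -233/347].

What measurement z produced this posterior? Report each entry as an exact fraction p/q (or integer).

x̄ = F·x = [-4, -2]
P̄ = F·P·Fᵀ + Q = [17 8; 8 9]
S = H·P̄·Hᵀ + R = [44 59; 59 87]
K = P̄·Hᵀ·S⁻¹ = [-228/347 23/347; 55/347 -141/347]
x' − x̄ = [1458/347, 461/347] = K·y
y = (KᵀK)⁻¹·Kᵀ·(x' − x̄) = [-7, -6]
z = y + H·x̄ = [-7, -6] + [6, 8] = [-1, 2]

z = [-1, 2]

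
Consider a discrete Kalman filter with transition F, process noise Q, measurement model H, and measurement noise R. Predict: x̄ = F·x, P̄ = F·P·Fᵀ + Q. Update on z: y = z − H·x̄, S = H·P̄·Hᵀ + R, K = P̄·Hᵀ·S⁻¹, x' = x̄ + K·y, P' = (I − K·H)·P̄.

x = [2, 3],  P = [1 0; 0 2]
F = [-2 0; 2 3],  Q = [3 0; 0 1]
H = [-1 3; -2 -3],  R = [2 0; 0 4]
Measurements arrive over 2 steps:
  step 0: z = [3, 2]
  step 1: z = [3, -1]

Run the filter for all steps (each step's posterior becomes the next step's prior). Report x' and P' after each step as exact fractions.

step 0: x' = [-22003/13079, 6856/13079], P' = [7886/13079 -32/13079; -32/13079 1924/13079]
step 1: x' = [-7311306/25173463, 18644421/25173463], P' = [14496574/25173463 -250816/25173463; -250816/25173463 3588068/25173463]

step 0: x̄ = F·x = [-4, 13]
step 0: P̄ = F·P·Fᵀ + Q = [7 -4; -4 23]
step 0: y = z − H·x̄ = [-40, 33]
step 0: S = H·P̄·Hᵀ + R = [240 -181; -181 191]
step 0: K = P̄·Hᵀ·S⁻¹ = [-3991/13079 -3919/13079; 2902/13079 -1427/13079]
step 0: x' = x̄ + K·y = [-22003/13079, 6856/13079]
step 0: P' = (I − K·H)·P̄ = [7886/13079 -32/13079; -32/13079 1924/13079]
step 1: x̄ = F·x = [44006/13079, -23438/13079]
step 1: P̄ = F·P·Fᵀ + Q = [70781/13079 -31352/13079; -31352/13079 61555/13079]
step 1: y = z − H·x̄ = [153557/13079, 4619/13079]
step 1: S = H·P̄·Hᵀ + R = [839046/13079 -318377/13079; -318377/13079 513211/13079]
step 1: K = P̄·Hᵀ·S⁻¹ = [-7624511/25173463 -7060175/25173463; 5507510/25173463 -2565643/25173463]
step 1: x' = x̄ + K·y = [-7311306/25173463, 18644421/25173463]
step 1: P' = (I − K·H)·P̄ = [14496574/25173463 -250816/25173463; -250816/25173463 3588068/25173463]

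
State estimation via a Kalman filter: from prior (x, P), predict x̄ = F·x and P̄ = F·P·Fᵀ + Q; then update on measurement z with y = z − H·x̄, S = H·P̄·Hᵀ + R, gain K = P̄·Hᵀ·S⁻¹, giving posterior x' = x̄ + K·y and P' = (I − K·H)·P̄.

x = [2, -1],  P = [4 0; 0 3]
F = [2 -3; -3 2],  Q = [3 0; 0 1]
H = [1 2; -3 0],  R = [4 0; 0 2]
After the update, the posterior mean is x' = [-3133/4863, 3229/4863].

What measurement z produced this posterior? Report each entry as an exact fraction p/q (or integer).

z = [1, 2]

x̄ = F·x = [7, -8]
P̄ = F·P·Fᵀ + Q = [46 -42; -42 49]
S = H·P̄·Hᵀ + R = [78 114; 114 416]
K = P̄·Hᵀ·S⁻¹ = [-19/4863 -536/1621; 2233/4863 287/1621]
x' − x̄ = [-37174/4863, 42133/4863] = K·y
y = (KᵀK)⁻¹·Kᵀ·(x' − x̄) = [10, 23]
z = y + H·x̄ = [10, 23] + [-9, -21] = [1, 2]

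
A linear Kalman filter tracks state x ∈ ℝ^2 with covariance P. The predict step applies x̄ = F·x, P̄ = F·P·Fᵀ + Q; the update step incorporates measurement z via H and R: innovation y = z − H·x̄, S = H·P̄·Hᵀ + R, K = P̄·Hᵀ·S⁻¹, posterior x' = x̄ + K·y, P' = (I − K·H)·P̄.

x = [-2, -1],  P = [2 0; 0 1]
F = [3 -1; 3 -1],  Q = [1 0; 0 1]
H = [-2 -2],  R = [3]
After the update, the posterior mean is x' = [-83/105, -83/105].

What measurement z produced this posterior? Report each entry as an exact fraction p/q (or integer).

x̄ = F·x = [-5, -5]
P̄ = F·P·Fᵀ + Q = [20 19; 19 20]
S = H·P̄·Hᵀ + R = [315]
K = P̄·Hᵀ·S⁻¹ = [-26/105; -26/105]
x' − x̄ = [442/105, 442/105] = K·y
y = (KᵀK)⁻¹·Kᵀ·(x' − x̄) = [-17]
z = y + H·x̄ = [-17] + [20] = [3]

z = [3]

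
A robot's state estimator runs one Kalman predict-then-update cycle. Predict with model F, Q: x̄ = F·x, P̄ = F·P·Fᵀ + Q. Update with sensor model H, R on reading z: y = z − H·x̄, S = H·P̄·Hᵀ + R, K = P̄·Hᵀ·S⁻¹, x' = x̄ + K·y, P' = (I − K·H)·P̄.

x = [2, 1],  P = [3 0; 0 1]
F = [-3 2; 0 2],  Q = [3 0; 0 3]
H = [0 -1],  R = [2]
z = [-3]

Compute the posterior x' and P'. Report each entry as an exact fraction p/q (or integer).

x̄ = F·x = [-4, 2]
P̄ = F·P·Fᵀ + Q = [34 4; 4 7]
y = z − H·x̄ = [-1]
S = H·P̄·Hᵀ + R = [9]
K = P̄·Hᵀ·S⁻¹ = [-4/9; -7/9]
x' = x̄ + K·y = [-32/9, 25/9]
P' = (I − K·H)·P̄ = [290/9 8/9; 8/9 14/9]

x' = [-32/9, 25/9]
P' = [290/9 8/9; 8/9 14/9]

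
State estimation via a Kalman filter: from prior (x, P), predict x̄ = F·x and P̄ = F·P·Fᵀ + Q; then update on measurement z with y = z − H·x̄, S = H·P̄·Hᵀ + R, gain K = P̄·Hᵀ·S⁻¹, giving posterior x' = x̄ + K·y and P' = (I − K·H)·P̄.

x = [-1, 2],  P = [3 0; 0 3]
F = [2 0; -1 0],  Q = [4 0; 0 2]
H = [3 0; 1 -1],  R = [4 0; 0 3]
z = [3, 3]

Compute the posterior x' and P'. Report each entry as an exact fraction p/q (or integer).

x̄ = F·x = [-2, 1]
P̄ = F·P·Fᵀ + Q = [16 -6; -6 5]
y = z − H·x̄ = [9, 6]
S = H·P̄·Hᵀ + R = [148 66; 66 36]
K = P̄·Hᵀ·S⁻¹ = [23/81 22/243; 13/162 -110/243]
x' = x̄ + K·y = [89/81, -161/162]
P' = (I − K·H)·P̄ = [92/243 26/243; 26/243 356/243]

x' = [89/81, -161/162]
P' = [92/243 26/243; 26/243 356/243]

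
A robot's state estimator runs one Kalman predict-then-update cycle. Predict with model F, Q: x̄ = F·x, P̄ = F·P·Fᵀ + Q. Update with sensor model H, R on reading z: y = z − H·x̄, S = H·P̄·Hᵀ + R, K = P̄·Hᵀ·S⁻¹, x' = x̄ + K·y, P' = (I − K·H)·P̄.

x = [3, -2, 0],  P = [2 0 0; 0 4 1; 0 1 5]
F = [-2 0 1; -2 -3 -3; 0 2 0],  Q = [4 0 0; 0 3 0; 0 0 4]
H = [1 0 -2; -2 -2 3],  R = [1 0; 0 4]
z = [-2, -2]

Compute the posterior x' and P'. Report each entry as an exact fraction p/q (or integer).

x̄ = F·x = [-6, 0, -4]
P̄ = F·P·Fᵀ + Q = [17 -10 2; -10 110 -30; 2 -30 20]
y = z − H·x̄ = [-4, -2]
S = H·P̄·Hᵀ + R = [90 -240; -240 948]
K = P̄·Hᵀ·S⁻¹ = [289/770 20/231; -185/231 -235/462; -31/105 1/21]
x' = x̄ + K·y = [-8864/1155, 325/77, -102/35]
P' = (I − K·H)·P̄ = [29599/2310 -845/231 653/105; -845/231 195/77 -10/7; 653/105 -10/7 114/35]

x' = [-8864/1155, 325/77, -102/35]
P' = [29599/2310 -845/231 653/105; -845/231 195/77 -10/7; 653/105 -10/7 114/35]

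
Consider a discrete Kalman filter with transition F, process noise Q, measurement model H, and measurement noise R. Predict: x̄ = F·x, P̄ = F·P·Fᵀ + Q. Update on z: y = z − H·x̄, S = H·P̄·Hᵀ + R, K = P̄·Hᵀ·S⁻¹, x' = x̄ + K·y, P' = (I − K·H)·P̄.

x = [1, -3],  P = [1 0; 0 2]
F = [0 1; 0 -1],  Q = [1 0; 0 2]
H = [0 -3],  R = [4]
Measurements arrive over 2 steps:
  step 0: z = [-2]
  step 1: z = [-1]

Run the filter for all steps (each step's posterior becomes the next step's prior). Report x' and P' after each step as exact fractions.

step 0: x̄ = F·x = [-3, 3]
step 0: P̄ = F·P·Fᵀ + Q = [3 -2; -2 4]
step 0: y = z − H·x̄ = [7]
step 0: S = H·P̄·Hᵀ + R = [40]
step 0: K = P̄·Hᵀ·S⁻¹ = [3/20; -3/10]
step 0: x' = x̄ + K·y = [-39/20, 9/10]
step 0: P' = (I − K·H)·P̄ = [21/10 -1/5; -1/5 2/5]
step 1: x̄ = F·x = [9/10, -9/10]
step 1: P̄ = F·P·Fᵀ + Q = [7/5 -2/5; -2/5 12/5]
step 1: y = z − H·x̄ = [-37/10]
step 1: S = H·P̄·Hᵀ + R = [128/5]
step 1: K = P̄·Hᵀ·S⁻¹ = [3/64; -9/32]
step 1: x' = x̄ + K·y = [93/128, 9/64]
step 1: P' = (I − K·H)·P̄ = [43/32 -1/16; -1/16 3/8]

step 0: x' = [-39/20, 9/10], P' = [21/10 -1/5; -1/5 2/5]
step 1: x' = [93/128, 9/64], P' = [43/32 -1/16; -1/16 3/8]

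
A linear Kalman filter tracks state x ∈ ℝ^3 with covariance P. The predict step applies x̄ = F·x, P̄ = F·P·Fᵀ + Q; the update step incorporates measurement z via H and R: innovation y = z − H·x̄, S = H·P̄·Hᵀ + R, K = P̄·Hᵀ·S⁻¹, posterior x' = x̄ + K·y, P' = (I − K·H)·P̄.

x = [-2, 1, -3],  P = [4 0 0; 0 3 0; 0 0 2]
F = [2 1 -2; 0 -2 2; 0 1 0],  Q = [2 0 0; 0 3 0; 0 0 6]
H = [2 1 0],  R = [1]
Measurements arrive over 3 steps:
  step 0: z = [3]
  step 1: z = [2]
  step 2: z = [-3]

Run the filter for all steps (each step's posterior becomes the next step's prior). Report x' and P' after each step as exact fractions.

step 0: x̄ = F·x = [3, -8, 1]
step 0: P̄ = F·P·Fᵀ + Q = [29 -14 3; -14 23 -6; 3 -6 9]
step 0: y = z − H·x̄ = [5]
step 0: S = H·P̄·Hᵀ + R = [84]
step 0: K = P̄·Hᵀ·S⁻¹ = [11/21; -5/84; 0]
step 0: x' = x̄ + K·y = [118/21, -697/84, 1]
step 0: P' = (I − K·H)·P̄ = [125/21 -239/21 3; -239/21 1907/84 -6; 3 -6 9]
step 1: x̄ = F·x = [79/84, 781/42, -697/84]
step 1: P̄ = F·P·Fᵀ + Q = [3275/84 -2515/42 1003/84; -2515/42 3734/21 -2411/42; 1003/84 -2411/42 2411/84]
step 1: y = z − H·x̄ = [-388/21]
step 1: S = H·P̄·Hᵀ + R = [2000/21]
step 1: K = P̄·Hᵀ·S⁻¹ = [19/100; 1219/2000; -44/125]
step 1: x' = x̄ + K·y = [-257/100, 3667/500, -897/500]
step 1: P' = (I − K·H)·P̄ = [711/20 -7091/100 1831/100; -7091/100 284859/2000 -9243/250; 1831/100 -9243/250 8451/500]
step 2: x̄ = F·x = [2891/500, -2282/125, 3667/500]
step 2: P̄ = F·P·Fᵀ + Q = [144011/2000 -217419/1000 149107/2000; -217419/1000 468051/500 -358803/1000; 149107/2000 -358803/1000 296859/2000]
step 2: y = z − H·x̄ = [923/250]
step 2: S = H·P̄·Hᵀ + R = [44431/125]
step 2: K = P̄·Hᵀ·S⁻¹ = [-9176/44431; 62658/44431; -26212/44431]
step 2: x' = x̄ + K·y = [892089/177724, -579799/44431, 916329/177724]
step 2: P' = (I − K·H)·P̄ = [40410953/710896 -40484361/355448 22213057/710896; -40484361/355448 40734993/177724 -22422753/355448; 22213057/710896 -22422753/355448 17573113/710896]

step 0: x' = [118/21, -697/84, 1], P' = [125/21 -239/21 3; -239/21 1907/84 -6; 3 -6 9]
step 1: x' = [-257/100, 3667/500, -897/500], P' = [711/20 -7091/100 1831/100; -7091/100 284859/2000 -9243/250; 1831/100 -9243/250 8451/500]
step 2: x' = [892089/177724, -579799/44431, 916329/177724], P' = [40410953/710896 -40484361/355448 22213057/710896; -40484361/355448 40734993/177724 -22422753/355448; 22213057/710896 -22422753/355448 17573113/710896]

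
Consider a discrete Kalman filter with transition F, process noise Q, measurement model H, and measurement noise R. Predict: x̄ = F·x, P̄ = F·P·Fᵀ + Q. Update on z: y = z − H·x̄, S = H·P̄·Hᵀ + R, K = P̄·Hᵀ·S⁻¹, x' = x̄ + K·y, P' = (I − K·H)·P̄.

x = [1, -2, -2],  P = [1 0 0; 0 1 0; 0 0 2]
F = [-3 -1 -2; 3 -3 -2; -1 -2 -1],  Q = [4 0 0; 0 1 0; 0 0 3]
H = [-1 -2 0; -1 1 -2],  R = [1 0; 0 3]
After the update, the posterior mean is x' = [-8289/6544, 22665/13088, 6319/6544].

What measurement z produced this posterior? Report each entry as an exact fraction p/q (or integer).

x̄ = F·x = [3, 13, 5]
P̄ = F·P·Fᵀ + Q = [22 2 9; 2 27 7; 9 7 10]
S = H·P̄·Hᵀ + R = [139 16; 16 96]
K = P̄·Hᵀ·S⁻¹ = [-59/409 -2433/6544; -347/818 2425/13088; -58/409 -1345/6544]
x' − x̄ = [-27921/6544, -147479/13088, -26401/6544] = K·y
y = (KᵀK)⁻¹·Kᵀ·(x' − x̄) = [27, 1]
z = y + H·x̄ = [27, 1] + [-29, 0] = [-2, 1]

z = [-2, 1]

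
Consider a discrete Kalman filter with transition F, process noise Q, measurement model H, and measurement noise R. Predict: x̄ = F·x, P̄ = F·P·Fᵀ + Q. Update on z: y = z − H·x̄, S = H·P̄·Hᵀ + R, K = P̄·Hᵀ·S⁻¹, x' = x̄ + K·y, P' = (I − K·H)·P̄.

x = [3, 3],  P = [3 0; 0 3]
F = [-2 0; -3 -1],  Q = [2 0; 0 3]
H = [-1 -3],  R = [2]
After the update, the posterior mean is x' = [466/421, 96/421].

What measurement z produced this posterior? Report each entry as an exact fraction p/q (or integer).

z = [-2]

x̄ = F·x = [-6, -12]
P̄ = F·P·Fᵀ + Q = [14 18; 18 33]
S = H·P̄·Hᵀ + R = [421]
K = P̄·Hᵀ·S⁻¹ = [-68/421; -117/421]
x' − x̄ = [2992/421, 5148/421] = K·y
y = (KᵀK)⁻¹·Kᵀ·(x' − x̄) = [-44]
z = y + H·x̄ = [-44] + [42] = [-2]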